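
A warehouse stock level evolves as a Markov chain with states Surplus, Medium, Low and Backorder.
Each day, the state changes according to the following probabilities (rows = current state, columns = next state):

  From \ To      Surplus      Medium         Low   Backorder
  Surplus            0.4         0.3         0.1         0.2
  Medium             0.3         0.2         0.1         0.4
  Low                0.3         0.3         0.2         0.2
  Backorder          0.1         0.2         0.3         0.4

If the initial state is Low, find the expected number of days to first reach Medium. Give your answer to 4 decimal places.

3.6364

Let t(s) be the expected number of days to first reach Medium from state s, with t(Medium) = 0. Conditioning on the first day:
t(Surplus) = 1 + 0.4·t(Surplus) + 0.1·t(Low) + 0.2·t(Backorder)
t(Low) = 1 + 0.3·t(Surplus) + 0.2·t(Low) + 0.2·t(Backorder)
t(Backorder) = 1 + 0.1·t(Surplus) + 0.3·t(Low) + 0.4·t(Backorder)
Solving: t(Surplus) = 3.6364, t(Low) = 3.6364, t(Backorder) = 4.0909.
Expected days from Low to Medium: 3.6364.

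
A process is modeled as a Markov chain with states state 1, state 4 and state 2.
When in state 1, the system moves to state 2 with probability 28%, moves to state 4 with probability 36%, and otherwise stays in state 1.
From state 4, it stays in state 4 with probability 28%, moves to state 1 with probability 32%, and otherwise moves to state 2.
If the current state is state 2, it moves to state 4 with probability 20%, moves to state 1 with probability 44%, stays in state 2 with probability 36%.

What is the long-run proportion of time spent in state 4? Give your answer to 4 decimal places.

0.2828

Let the stationary distribution be π with π = πP and π_1 + π_2 + π_3 = 1.
π_1 = 0.36·π_1 + 0.32·π_2 + 0.44·π_3
π_2 = 0.36·π_1 + 0.28·π_2 + 0.2·π_3
Solving with the normalization constraint gives π = (0.3760, 0.2828, 0.3412).
So the stationary probability of state 4 is 0.2828.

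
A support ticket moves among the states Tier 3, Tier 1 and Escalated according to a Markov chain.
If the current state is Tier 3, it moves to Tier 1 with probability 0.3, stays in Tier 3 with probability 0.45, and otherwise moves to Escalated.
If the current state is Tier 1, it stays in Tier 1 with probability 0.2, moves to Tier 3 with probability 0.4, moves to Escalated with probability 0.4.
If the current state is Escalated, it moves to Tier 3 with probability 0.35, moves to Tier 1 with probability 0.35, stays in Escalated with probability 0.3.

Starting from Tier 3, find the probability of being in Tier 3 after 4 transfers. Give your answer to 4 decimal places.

0.4049

Propagate the distribution vector 4 transfers from Tier 3.
After 0 transfers: (1.0000, 0.0000, 0.0000)
After 1 transfer: (0.4500, 0.3000, 0.2500)
After 2 transfers: (0.4100, 0.2825, 0.3075)
After 3 transfers: (0.4051, 0.2871, 0.3078)
After 4 transfers: (0.4049, 0.2867, 0.3085)
P(in Tier 3 after 4 transfers) = 0.4049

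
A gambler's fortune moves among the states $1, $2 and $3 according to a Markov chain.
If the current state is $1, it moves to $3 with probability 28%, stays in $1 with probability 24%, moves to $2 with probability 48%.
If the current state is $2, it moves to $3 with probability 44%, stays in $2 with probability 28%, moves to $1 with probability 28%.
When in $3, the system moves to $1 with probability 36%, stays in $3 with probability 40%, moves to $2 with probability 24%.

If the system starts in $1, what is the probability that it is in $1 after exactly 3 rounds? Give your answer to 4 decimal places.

Propagate the distribution vector 3 rounds from $1.
After 0 rounds: (1.0000, 0.0000, 0.0000)
After 1 round: (0.2400, 0.4800, 0.2800)
After 2 rounds: (0.2928, 0.3168, 0.3904)
After 3 rounds: (0.2995, 0.3229, 0.3775)
P(in $1 after 3 rounds) = 0.2995

0.2995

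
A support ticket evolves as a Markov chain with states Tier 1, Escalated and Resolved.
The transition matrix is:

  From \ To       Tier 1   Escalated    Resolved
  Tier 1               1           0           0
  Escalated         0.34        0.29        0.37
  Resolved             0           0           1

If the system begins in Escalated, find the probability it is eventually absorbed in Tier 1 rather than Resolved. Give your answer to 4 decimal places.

Let h(s) be the probability of absorption at Tier 1 starting from transient state s. Then h(Tier 1) = 1 and h(Resolved) = 0. By first-step analysis:
h(Escalated) = 0.34·1 + 0.29·h(Escalated) + 0.37·0
Solving: h(Escalated) = 0.4789.
Starting from Escalated, the probability is 0.4789.

0.4789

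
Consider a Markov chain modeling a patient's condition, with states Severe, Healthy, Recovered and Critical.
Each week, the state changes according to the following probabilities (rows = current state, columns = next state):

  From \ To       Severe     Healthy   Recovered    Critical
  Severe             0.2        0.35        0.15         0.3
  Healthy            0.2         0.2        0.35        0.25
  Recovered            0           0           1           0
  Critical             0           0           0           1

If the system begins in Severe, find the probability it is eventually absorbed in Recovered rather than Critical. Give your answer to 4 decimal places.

Let h(s) be the probability of absorption at Recovered starting from transient state s. Then h(Recovered) = 1 and h(Critical) = 0. By first-step analysis:
h(Severe) = 0.2·h(Severe) + 0.35·h(Healthy) + 0.15·1 + 0.3·0
h(Healthy) = 0.2·h(Severe) + 0.2·h(Healthy) + 0.35·1 + 0.25·0
Solving: h(Severe) = 0.4254, h(Healthy) = 0.5439.
Starting from Severe, the probability is 0.4254.

0.4254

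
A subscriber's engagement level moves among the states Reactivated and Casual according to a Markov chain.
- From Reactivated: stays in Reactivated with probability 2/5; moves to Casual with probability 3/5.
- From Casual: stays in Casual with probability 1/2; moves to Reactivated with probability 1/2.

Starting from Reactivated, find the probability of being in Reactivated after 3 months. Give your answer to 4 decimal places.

Propagate the distribution vector 3 months from Reactivated.
After 0 months: (1.0000, 0.0000)
After 1 month: (0.4000, 0.6000)
After 2 months: (0.4600, 0.5400)
After 3 months: (0.4540, 0.5460)
P(in Reactivated after 3 months) = 0.4540

0.4540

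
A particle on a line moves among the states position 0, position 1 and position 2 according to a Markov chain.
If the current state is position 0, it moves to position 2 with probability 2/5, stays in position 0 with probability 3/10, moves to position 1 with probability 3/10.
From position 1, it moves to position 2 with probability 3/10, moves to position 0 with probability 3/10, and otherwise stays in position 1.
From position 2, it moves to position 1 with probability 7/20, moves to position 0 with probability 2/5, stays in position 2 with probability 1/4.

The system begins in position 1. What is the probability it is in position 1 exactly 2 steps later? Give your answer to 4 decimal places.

Sum over the intermediate state after 1 step:
P = P(position 1→position 0)·P(position 0→position 1) + P(position 1→position 1)·P(position 1→position 1) + P(position 1→position 2)·P(position 2→position 1)
  = 0.3×0.3 + 0.4×0.4 + 0.3×0.35
  = 0.0900 + 0.1600 + 0.1050 = 0.3550

0.3550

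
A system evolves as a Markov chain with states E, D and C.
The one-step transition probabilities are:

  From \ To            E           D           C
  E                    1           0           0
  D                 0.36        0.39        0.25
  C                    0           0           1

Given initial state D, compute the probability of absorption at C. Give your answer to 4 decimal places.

Let h(s) be the probability of absorption at C starting from transient state s. Then h(C) = 1 and h(E) = 0. By first-step analysis:
h(D) = 0.36·0 + 0.39·h(D) + 0.25·1
Solving: h(D) = 0.4098.
Starting from D, the probability is 0.4098.

0.4098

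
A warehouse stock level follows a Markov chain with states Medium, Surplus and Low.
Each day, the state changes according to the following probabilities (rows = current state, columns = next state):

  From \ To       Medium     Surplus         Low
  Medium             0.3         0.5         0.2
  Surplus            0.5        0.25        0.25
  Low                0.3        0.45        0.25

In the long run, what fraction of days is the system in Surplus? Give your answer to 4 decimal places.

Let the stationary distribution be π with π = πP and π_1 + π_2 + π_3 = 1.
π_1 = 0.3·π_1 + 0.5·π_2 + 0.3·π_3
π_2 = 0.5·π_1 + 0.25·π_2 + 0.45·π_3
Solving with the normalization constraint gives π = (0.3782, 0.3908, 0.2311).
So the stationary probability of Surplus is 0.3908.

0.3908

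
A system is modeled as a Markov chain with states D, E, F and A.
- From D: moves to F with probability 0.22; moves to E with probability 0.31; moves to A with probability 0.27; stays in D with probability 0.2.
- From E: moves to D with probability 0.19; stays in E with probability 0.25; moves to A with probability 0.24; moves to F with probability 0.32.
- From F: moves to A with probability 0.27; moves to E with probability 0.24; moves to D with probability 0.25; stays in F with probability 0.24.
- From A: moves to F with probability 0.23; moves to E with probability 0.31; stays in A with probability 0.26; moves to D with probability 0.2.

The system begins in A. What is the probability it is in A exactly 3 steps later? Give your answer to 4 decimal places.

Propagate the distribution vector 3 steps from A.
After 0 steps: (0.0000, 0.0000, 0.0000, 1.0000)
After 1 step: (0.2000, 0.3100, 0.2300, 0.2600)
After 2 steps: (0.2084, 0.2753, 0.2582, 0.2581)
After 3 steps: (0.2102, 0.2754, 0.2553, 0.2592)
P(in A after 3 steps) = 0.2592

0.2592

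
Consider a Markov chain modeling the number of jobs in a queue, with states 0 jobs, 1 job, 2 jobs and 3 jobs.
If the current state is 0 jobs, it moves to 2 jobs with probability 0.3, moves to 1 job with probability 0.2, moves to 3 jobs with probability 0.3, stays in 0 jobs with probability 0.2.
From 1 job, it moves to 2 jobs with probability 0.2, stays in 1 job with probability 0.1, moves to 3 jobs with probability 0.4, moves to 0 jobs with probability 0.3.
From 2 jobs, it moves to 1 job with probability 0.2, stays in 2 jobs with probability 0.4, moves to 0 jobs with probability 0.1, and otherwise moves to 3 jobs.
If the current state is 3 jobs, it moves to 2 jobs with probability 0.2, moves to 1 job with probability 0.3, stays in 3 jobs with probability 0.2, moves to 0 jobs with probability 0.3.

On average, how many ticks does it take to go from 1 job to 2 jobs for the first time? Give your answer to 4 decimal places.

Let t(s) be the expected number of ticks to first reach 2 jobs from state s, with t(2 jobs) = 0. Conditioning on the first tick:
t(0 jobs) = 1 + 0.2·t(0 jobs) + 0.2·t(1 job) + 0.3·t(3 jobs)
t(1 job) = 1 + 0.3·t(0 jobs) + 0.1·t(1 job) + 0.4·t(3 jobs)
t(3 jobs) = 1 + 0.3·t(0 jobs) + 0.3·t(1 job) + 0.2·t(3 jobs)
Solving: t(0 jobs) = 4.0000, t(1 job) = 4.4000, t(3 jobs) = 4.4000.
Expected ticks from 1 job to 2 jobs: 4.4000.

4.4000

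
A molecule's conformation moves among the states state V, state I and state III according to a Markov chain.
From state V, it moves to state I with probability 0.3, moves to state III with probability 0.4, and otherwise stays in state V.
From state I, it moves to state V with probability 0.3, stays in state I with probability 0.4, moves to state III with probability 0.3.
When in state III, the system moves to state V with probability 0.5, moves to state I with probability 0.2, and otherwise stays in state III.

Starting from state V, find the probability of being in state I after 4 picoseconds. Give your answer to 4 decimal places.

0.2958

Propagate the distribution vector 4 picoseconds from state V.
After 0 picoseconds: (1.0000, 0.0000, 0.0000)
After 1 picosecond: (0.3000, 0.3000, 0.4000)
After 2 picoseconds: (0.3800, 0.2900, 0.3300)
After 3 picoseconds: (0.3660, 0.2960, 0.3380)
After 4 picoseconds: (0.3676, 0.2958, 0.3366)
P(in state I after 4 picoseconds) = 0.2958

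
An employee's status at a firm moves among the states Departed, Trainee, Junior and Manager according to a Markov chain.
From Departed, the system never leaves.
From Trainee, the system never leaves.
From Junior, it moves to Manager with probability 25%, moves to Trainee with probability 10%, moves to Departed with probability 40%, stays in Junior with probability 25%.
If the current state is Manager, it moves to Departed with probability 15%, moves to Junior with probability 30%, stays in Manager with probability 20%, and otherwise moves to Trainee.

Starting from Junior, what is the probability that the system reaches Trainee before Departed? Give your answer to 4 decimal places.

0.3190

Let h(s) be the probability of absorption at Trainee starting from transient state s. Then h(Trainee) = 1 and h(Departed) = 0. By first-step analysis:
h(Junior) = 0.4·0 + 0.1·1 + 0.25·h(Junior) + 0.25·h(Manager)
h(Manager) = 0.15·0 + 0.35·1 + 0.3·h(Junior) + 0.2·h(Manager)
Solving: h(Junior) = 0.3190, h(Manager) = 0.5571.
Starting from Junior, the probability is 0.3190.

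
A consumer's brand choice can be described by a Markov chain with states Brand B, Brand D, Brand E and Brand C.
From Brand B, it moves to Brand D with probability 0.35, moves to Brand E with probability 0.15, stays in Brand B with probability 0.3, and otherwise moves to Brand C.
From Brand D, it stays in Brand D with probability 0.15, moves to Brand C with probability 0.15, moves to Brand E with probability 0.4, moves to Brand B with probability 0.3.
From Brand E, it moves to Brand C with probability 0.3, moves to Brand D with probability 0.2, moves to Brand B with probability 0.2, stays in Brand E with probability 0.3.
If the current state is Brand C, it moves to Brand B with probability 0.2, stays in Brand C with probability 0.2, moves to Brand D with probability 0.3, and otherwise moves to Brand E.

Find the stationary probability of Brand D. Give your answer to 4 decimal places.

0.2467

Let the stationary distribution be π with π = πP and π_1 + π_2 + π_3 + π_4 = 1.
π_1 = 0.3·π_1 + 0.3·π_2 + 0.2·π_3 + 0.2·π_4
π_2 = 0.35·π_1 + 0.15·π_2 + 0.2·π_3 + 0.3·π_4
π_3 = 0.15·π_1 + 0.4·π_2 + 0.3·π_3 + 0.3·π_4
Solving with the normalization constraint gives π = (0.2496, 0.2467, 0.2872, 0.2164).
So the stationary probability of Brand D is 0.2467.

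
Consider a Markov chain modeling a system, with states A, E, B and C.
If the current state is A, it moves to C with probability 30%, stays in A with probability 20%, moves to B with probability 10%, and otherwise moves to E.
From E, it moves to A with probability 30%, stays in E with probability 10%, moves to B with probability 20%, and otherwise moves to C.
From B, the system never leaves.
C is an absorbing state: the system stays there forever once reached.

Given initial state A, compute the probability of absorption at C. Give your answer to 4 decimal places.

Let h(s) be the probability of absorption at C starting from transient state s. Then h(C) = 1 and h(B) = 0. By first-step analysis:
h(A) = 0.2·h(A) + 0.4·h(E) + 0.1·0 + 0.3·1
h(E) = 0.3·h(A) + 0.1·h(E) + 0.2·0 + 0.4·1
Solving: h(A) = 0.7167, h(E) = 0.6833.
Starting from A, the probability is 0.7167.

0.7167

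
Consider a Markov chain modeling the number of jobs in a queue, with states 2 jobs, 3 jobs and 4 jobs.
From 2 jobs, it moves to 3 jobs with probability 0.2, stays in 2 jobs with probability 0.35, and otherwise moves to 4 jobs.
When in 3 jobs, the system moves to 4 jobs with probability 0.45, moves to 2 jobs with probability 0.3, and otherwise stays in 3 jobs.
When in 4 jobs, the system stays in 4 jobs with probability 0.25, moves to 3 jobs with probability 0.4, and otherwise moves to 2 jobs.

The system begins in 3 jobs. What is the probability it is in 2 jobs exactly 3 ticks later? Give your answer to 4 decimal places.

Propagate the distribution vector 3 ticks from 3 jobs.
After 0 ticks: (0.0000, 1.0000, 0.0000)
After 1 tick: (0.3000, 0.2500, 0.4500)
After 2 ticks: (0.3375, 0.3025, 0.3600)
After 3 ticks: (0.3349, 0.2871, 0.3780)
P(in 2 jobs after 3 ticks) = 0.3349

0.3349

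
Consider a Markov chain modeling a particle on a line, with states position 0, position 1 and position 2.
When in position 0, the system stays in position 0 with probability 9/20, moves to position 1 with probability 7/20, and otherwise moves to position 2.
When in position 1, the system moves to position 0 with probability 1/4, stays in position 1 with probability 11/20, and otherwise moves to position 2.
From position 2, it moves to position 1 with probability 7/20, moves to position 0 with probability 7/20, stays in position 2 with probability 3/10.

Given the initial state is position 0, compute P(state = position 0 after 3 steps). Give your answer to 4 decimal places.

0.3440

Propagate the distribution vector 3 steps from position 0.
After 0 steps: (1.0000, 0.0000, 0.0000)
After 1 step: (0.4500, 0.3500, 0.2000)
After 2 steps: (0.3600, 0.4200, 0.2200)
After 3 steps: (0.3440, 0.4340, 0.2220)
P(in position 0 after 3 steps) = 0.3440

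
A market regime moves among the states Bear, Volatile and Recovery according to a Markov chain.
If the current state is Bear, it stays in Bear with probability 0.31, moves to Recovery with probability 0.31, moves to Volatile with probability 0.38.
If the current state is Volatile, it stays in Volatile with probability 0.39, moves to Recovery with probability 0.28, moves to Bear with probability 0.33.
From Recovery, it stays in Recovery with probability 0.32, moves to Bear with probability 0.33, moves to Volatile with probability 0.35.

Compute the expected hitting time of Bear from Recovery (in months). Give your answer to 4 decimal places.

Let t(s) be the expected number of months to first reach Bear from state s, with t(Bear) = 0. Conditioning on the first month:
t(Volatile) = 1 + 0.39·t(Volatile) + 0.28·t(Recovery)
t(Recovery) = 1 + 0.35·t(Volatile) + 0.32·t(Recovery)
Solving: t(Volatile) = 3.0303, t(Recovery) = 3.0303.
Expected months from Recovery to Bear: 3.0303.

3.0303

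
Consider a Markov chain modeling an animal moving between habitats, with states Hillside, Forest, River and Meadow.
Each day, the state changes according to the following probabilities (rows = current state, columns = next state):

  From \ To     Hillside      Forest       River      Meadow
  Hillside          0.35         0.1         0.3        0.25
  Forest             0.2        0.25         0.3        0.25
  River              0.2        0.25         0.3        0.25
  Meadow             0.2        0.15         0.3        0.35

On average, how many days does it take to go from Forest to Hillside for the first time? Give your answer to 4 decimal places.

5.0000

Let t(s) be the expected number of days to first reach Hillside from state s, with t(Hillside) = 0. Conditioning on the first day:
t(Forest) = 1 + 0.25·t(Forest) + 0.3·t(River) + 0.25·t(Meadow)
t(River) = 1 + 0.25·t(Forest) + 0.3·t(River) + 0.25·t(Meadow)
t(Meadow) = 1 + 0.15·t(Forest) + 0.3·t(River) + 0.35·t(Meadow)
Solving: t(Forest) = 5.0000, t(River) = 5.0000, t(Meadow) = 5.0000.
Expected days from Forest to Hillside: 5.0000.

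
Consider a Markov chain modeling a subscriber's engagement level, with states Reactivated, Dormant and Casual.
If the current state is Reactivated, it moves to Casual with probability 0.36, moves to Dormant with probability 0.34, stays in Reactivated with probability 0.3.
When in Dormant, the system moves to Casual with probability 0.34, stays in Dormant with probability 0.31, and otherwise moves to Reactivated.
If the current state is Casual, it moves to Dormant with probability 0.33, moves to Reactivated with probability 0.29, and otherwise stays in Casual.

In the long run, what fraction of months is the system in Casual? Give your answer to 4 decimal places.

Let the stationary distribution be π with π = πP and π_1 + π_2 + π_3 = 1.
π_1 = 0.3·π_1 + 0.35·π_2 + 0.29·π_3
π_2 = 0.34·π_1 + 0.31·π_2 + 0.33·π_3
Solving with the normalization constraint gives π = (0.3127, 0.3266, 0.3607).
So the stationary probability of Casual is 0.3607.

0.3607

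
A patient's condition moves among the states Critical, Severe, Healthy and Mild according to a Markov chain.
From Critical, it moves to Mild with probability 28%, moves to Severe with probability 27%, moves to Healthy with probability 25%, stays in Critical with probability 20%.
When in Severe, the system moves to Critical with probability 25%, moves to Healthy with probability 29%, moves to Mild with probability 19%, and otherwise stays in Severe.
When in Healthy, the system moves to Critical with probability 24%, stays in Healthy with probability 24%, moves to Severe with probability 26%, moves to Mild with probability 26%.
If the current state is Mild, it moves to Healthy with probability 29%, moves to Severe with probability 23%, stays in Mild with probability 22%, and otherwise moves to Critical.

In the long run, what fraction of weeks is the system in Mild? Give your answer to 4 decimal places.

0.2372

Let the stationary distribution be π with π = πP and π_1 + π_2 + π_3 + π_4 = 1.
π_1 = 0.2·π_1 + 0.25·π_2 + 0.24·π_3 + 0.26·π_4
π_2 = 0.27·π_1 + 0.27·π_2 + 0.26·π_3 + 0.23·π_4
π_3 = 0.25·π_1 + 0.29·π_2 + 0.24·π_3 + 0.29·π_4
Solving with the normalization constraint gives π = (0.2378, 0.2578, 0.2671, 0.2372).
So the stationary probability of Mild is 0.2372.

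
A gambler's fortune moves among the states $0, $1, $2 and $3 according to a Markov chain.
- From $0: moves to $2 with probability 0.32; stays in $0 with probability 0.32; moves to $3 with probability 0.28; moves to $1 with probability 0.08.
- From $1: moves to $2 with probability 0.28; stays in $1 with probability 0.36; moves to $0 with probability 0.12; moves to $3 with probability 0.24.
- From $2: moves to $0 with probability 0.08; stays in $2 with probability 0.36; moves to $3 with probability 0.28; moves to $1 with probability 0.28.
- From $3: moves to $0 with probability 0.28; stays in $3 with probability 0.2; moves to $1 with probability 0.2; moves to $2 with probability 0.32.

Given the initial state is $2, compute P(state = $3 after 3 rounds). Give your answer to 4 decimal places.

0.2497

Propagate the distribution vector 3 rounds from $2.
After 0 rounds: (0.0000, 0.0000, 1.0000, 0.0000)
After 1 round: (0.0800, 0.2800, 0.3600, 0.2800)
After 2 rounds: (0.1664, 0.2640, 0.3232, 0.2464)
After 3 rounds: (0.1798, 0.2481, 0.3224, 0.2497)
P(in $3 after 3 rounds) = 0.2497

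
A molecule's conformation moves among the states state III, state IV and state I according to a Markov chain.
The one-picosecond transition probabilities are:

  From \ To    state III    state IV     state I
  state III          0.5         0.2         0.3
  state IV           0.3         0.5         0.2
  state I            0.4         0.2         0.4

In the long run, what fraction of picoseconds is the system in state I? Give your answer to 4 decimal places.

0.3016

Let the stationary distribution be π with π = πP and π_1 + π_2 + π_3 = 1.
π_1 = 0.5·π_1 + 0.3·π_2 + 0.4·π_3
π_2 = 0.2·π_1 + 0.5·π_2 + 0.2·π_3
Solving with the normalization constraint gives π = (0.4127, 0.2857, 0.3016).
So the stationary probability of state I is 0.3016.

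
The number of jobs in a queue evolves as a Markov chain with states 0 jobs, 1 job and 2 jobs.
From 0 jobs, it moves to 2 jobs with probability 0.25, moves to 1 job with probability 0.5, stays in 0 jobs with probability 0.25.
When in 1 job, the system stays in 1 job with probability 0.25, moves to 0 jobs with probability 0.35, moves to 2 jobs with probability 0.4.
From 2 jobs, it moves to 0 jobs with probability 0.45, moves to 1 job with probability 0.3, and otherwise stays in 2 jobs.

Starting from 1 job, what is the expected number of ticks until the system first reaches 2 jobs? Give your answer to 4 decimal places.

Let t(s) be the expected number of ticks to first reach 2 jobs from state s, with t(2 jobs) = 0. Conditioning on the first tick:
t(0 jobs) = 1 + 0.25·t(0 jobs) + 0.5·t(1 job)
t(1 job) = 1 + 0.35·t(0 jobs) + 0.25·t(1 job)
Solving: t(0 jobs) = 3.2258, t(1 job) = 2.8387.
Expected ticks from 1 job to 2 jobs: 2.8387.

2.8387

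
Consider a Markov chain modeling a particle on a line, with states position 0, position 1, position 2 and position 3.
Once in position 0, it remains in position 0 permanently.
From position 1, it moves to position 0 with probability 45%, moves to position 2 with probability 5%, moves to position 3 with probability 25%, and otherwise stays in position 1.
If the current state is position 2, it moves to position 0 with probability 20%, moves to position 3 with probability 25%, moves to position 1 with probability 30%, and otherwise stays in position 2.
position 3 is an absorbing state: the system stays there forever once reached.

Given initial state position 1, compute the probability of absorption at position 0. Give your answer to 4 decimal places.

Let h(s) be the probability of absorption at position 0 starting from transient state s. Then h(position 0) = 1 and h(position 3) = 0. By first-step analysis:
h(position 1) = 0.45·1 + 0.25·h(position 1) + 0.05·h(position 2) + 0.25·0
h(position 2) = 0.2·1 + 0.3·h(position 1) + 0.25·h(position 2) + 0.25·0
Solving: h(position 1) = 0.6347, h(position 2) = 0.5205.
Starting from position 1, the probability is 0.6347.

0.6347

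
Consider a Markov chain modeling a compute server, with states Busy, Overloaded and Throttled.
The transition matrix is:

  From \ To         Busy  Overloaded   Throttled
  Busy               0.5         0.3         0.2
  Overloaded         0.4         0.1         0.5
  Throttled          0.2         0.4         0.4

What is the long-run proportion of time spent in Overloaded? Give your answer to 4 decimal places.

Let the stationary distribution be π with π = πP and π_1 + π_2 + π_3 = 1.
π_1 = 0.5·π_1 + 0.4·π_2 + 0.2·π_3
π_2 = 0.3·π_1 + 0.1·π_2 + 0.4·π_3
Solving with the normalization constraint gives π = (0.3656, 0.2796, 0.3548).
So the stationary probability of Overloaded is 0.2796.

0.2796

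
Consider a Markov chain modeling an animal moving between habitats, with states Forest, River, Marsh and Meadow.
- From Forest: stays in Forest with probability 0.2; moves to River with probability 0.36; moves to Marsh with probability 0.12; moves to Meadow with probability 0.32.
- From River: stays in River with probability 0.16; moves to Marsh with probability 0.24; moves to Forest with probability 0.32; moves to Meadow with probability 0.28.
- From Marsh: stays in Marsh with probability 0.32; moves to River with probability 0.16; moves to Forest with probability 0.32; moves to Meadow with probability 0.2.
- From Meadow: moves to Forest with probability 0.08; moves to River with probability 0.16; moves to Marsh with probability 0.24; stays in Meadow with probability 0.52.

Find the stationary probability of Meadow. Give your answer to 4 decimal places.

0.3549

Let the stationary distribution be π with π = πP and π_1 + π_2 + π_3 + π_4 = 1.
π_1 = 0.2·π_1 + 0.32·π_2 + 0.32·π_3 + 0.08·π_4
π_2 = 0.36·π_1 + 0.16·π_2 + 0.16·π_3 + 0.16·π_4
π_3 = 0.12·π_1 + 0.24·π_2 + 0.32·π_3 + 0.24·π_4
Solving with the normalization constraint gives π = (0.2097, 0.2019, 0.2335, 0.3549).
So the stationary probability of Meadow is 0.3549.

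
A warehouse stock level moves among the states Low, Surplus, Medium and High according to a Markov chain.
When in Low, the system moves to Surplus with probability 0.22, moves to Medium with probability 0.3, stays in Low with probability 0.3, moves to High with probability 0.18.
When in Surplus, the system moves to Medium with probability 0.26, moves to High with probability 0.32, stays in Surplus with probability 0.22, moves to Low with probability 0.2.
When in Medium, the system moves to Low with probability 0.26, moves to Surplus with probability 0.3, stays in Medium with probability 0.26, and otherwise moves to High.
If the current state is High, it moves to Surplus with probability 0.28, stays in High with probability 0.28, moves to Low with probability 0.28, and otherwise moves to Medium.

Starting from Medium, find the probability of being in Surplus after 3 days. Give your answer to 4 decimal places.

Propagate the distribution vector 3 days from Medium.
After 0 days: (0.0000, 0.0000, 1.0000, 0.0000)
After 1 day: (0.2600, 0.3000, 0.2600, 0.1800)
After 2 days: (0.2560, 0.2516, 0.2524, 0.2400)
After 3 days: (0.2599, 0.2546, 0.2462, 0.2392)
P(in Surplus after 3 days) = 0.2546

0.2546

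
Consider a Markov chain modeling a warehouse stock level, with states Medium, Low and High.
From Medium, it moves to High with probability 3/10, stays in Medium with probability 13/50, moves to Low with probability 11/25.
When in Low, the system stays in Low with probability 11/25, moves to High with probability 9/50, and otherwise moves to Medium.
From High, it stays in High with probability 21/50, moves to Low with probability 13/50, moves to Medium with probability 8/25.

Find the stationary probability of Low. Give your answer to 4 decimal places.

Let the stationary distribution be π with π = πP and π_1 + π_2 + π_3 = 1.
π_1 = 0.26·π_1 + 0.38·π_2 + 0.32·π_3
π_2 = 0.44·π_1 + 0.44·π_2 + 0.26·π_3
Solving with the normalization constraint gives π = (0.3239, 0.3882, 0.2880).
So the stationary probability of Low is 0.3882.

0.3882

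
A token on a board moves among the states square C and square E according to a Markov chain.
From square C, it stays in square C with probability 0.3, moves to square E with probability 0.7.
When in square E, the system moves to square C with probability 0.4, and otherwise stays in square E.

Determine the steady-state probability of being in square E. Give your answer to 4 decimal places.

0.6364

Let the stationary distribution be π with π = πP and π_1 + π_2 = 1.
π_1 = 0.3·π_1 + 0.4·π_2
Solving with the normalization constraint gives π = (0.3636, 0.6364).
So the stationary probability of square E is 0.6364.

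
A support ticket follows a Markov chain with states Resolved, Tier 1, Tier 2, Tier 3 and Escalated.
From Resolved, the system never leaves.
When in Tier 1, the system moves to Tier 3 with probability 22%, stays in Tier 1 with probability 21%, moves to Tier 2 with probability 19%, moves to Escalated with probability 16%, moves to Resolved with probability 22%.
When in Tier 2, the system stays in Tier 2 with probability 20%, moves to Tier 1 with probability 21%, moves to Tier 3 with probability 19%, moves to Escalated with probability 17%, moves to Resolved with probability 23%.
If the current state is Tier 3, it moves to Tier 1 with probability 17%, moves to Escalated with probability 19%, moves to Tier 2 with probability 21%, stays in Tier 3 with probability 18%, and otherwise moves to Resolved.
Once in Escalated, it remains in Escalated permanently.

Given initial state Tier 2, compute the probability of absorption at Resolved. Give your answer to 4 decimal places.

0.5743

Let h(s) be the probability of absorption at Resolved starting from transient state s. Then h(Resolved) = 1 and h(Escalated) = 0. By first-step analysis:
h(Tier 1) = 0.22·1 + 0.21·h(Tier 1) + 0.19·h(Tier 2) + 0.22·h(Tier 3) + 0.16·0
h(Tier 2) = 0.23·1 + 0.21·h(Tier 1) + 0.2·h(Tier 2) + 0.19·h(Tier 3) + 0.17·0
h(Tier 3) = 0.25·1 + 0.17·h(Tier 1) + 0.21·h(Tier 2) + 0.18·h(Tier 3) + 0.19·0
Solving: h(Tier 1) = 0.5757, h(Tier 2) = 0.5743, h(Tier 3) = 0.5713.
Starting from Tier 2, the probability is 0.5743.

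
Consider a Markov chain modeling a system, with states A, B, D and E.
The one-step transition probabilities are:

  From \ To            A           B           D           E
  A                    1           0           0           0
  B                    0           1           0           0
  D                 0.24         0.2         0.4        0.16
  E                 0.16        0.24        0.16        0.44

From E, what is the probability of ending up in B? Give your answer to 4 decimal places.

0.5670

Let h(s) be the probability of absorption at B starting from transient state s. Then h(B) = 1 and h(A) = 0. By first-step analysis:
h(D) = 0.24·0 + 0.2·1 + 0.4·h(D) + 0.16·h(E)
h(E) = 0.16·0 + 0.24·1 + 0.16·h(D) + 0.44·h(E)
Solving: h(D) = 0.4845, h(E) = 0.5670.
Starting from E, the probability is 0.5670.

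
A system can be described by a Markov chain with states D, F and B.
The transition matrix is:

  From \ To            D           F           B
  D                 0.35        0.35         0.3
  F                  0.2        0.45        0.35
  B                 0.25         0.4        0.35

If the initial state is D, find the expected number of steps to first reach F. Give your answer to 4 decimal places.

2.7338

Let t(s) be the expected number of steps to first reach F from state s, with t(F) = 0. Conditioning on the first step:
t(D) = 1 + 0.35·t(D) + 0.3·t(B)
t(B) = 1 + 0.25·t(D) + 0.35·t(B)
Solving: t(D) = 2.7338, t(B) = 2.5899.
Expected steps from D to F: 2.7338.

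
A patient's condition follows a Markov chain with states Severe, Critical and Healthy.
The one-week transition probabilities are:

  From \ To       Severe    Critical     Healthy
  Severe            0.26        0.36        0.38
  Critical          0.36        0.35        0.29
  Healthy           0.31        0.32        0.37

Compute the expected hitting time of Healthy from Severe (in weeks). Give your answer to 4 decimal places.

Let t(s) be the expected number of weeks to first reach Healthy from state s, with t(Healthy) = 0. Conditioning on the first week:
t(Severe) = 1 + 0.26·t(Severe) + 0.36·t(Critical)
t(Critical) = 1 + 0.36·t(Severe) + 0.35·t(Critical)
Solving: t(Severe) = 2.8742, t(Critical) = 3.1303.
Expected weeks from Severe to Healthy: 2.8742.

2.8742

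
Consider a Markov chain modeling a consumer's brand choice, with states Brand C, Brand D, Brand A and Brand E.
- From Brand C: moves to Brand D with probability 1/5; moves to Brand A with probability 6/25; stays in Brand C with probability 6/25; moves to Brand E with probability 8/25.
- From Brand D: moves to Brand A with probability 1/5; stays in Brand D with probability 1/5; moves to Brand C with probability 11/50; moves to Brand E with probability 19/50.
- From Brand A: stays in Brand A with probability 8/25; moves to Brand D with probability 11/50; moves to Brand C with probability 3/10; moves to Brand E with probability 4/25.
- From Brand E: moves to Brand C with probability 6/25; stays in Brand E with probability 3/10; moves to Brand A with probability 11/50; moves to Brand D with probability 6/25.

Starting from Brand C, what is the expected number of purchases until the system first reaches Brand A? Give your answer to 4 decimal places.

4.4454

Let t(s) be the expected number of purchases to first reach Brand A from state s, with t(Brand A) = 0. Conditioning on the first purchase:
t(Brand C) = 1 + 0.24·t(Brand C) + 0.2·t(Brand D) + 0.32·t(Brand E)
t(Brand D) = 1 + 0.22·t(Brand C) + 0.2·t(Brand D) + 0.38·t(Brand E)
t(Brand E) = 1 + 0.24·t(Brand C) + 0.24·t(Brand D) + 0.3·t(Brand E)
Solving: t(Brand C) = 4.4454, t(Brand D) = 4.6289, t(Brand E) = 4.5397.
Expected purchases from Brand C to Brand A: 4.4454.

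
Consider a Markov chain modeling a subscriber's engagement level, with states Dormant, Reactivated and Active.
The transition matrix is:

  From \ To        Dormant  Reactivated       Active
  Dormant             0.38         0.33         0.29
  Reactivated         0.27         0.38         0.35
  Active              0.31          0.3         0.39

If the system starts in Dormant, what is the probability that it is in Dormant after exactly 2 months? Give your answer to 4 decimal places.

Sum over the intermediate state after 1 month:
P = P(Dormant→Dormant)·P(Dormant→Dormant) + P(Dormant→Reactivated)·P(Reactivated→Dormant) + P(Dormant→Active)·P(Active→Dormant)
  = 0.38×0.38 + 0.33×0.27 + 0.29×0.31
  = 0.1444 + 0.0891 + 0.0899 = 0.3234

0.3234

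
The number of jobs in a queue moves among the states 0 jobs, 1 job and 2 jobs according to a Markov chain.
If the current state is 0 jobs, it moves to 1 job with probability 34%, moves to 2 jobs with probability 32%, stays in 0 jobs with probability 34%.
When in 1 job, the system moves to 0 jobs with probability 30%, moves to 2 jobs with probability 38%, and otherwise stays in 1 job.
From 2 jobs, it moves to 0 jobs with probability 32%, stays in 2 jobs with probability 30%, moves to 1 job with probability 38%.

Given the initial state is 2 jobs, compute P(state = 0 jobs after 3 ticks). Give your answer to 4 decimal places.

Propagate the distribution vector 3 ticks from 2 jobs.
After 0 ticks: (0.0000, 0.0000, 1.0000)
After 1 tick: (0.3200, 0.3800, 0.3000)
After 2 ticks: (0.3188, 0.3444, 0.3368)
After 3 ticks: (0.3195, 0.3466, 0.3339)
P(in 0 jobs after 3 ticks) = 0.3195

0.3195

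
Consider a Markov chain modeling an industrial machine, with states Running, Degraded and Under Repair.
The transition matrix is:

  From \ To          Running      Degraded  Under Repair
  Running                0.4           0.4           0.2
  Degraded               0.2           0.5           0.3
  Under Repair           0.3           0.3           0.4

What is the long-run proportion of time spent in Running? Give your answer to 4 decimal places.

Let the stationary distribution be π with π = πP and π_1 + π_2 + π_3 = 1.
π_1 = 0.4·π_1 + 0.2·π_2 + 0.3·π_3
π_2 = 0.4·π_1 + 0.5·π_2 + 0.3·π_3
Solving with the normalization constraint gives π = (0.2877, 0.4110, 0.3014).
So the stationary probability of Running is 0.2877.

0.2877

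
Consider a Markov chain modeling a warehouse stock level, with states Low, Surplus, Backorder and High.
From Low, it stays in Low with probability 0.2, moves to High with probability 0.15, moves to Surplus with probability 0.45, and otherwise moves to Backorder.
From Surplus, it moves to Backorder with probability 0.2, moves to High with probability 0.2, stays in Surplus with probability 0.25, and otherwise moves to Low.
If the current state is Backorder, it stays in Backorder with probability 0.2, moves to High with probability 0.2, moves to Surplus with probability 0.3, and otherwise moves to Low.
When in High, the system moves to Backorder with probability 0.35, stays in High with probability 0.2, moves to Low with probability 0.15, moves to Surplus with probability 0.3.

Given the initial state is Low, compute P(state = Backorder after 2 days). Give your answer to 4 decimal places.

Propagate the distribution vector 2 days from Low.
After 0 days: (1.0000, 0.0000, 0.0000, 0.0000)
After 1 day: (0.2000, 0.4500, 0.2000, 0.1500)
After 2 days: (0.2800, 0.3075, 0.2225, 0.1900)
P(in Backorder after 2 days) = 0.2225

0.2225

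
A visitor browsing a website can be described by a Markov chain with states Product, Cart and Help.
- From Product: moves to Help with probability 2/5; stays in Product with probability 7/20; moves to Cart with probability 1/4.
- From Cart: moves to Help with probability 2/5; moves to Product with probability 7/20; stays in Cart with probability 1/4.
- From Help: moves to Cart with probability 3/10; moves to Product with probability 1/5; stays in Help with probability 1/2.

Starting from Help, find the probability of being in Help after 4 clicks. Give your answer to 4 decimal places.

0.4445

Propagate the distribution vector 4 clicks from Help.
After 0 clicks: (0.0000, 0.0000, 1.0000)
After 1 click: (0.2000, 0.3000, 0.5000)
After 2 clicks: (0.2750, 0.2750, 0.4500)
After 3 clicks: (0.2825, 0.2725, 0.4450)
After 4 clicks: (0.2833, 0.2723, 0.4445)
P(in Help after 4 clicks) = 0.4445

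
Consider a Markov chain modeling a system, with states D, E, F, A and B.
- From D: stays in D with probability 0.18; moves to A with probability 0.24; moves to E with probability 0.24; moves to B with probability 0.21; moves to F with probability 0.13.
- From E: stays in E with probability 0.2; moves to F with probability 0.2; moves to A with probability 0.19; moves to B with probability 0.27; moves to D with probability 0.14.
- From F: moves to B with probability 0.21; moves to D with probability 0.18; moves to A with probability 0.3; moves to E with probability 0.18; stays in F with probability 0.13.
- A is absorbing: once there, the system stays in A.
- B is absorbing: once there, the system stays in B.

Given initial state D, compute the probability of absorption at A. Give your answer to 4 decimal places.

Let h(s) be the probability of absorption at A starting from transient state s. Then h(A) = 1 and h(B) = 0. By first-step analysis:
h(D) = 0.18·h(D) + 0.24·h(E) + 0.13·h(F) + 0.24·1 + 0.21·0
h(E) = 0.14·h(D) + 0.2·h(E) + 0.2·h(F) + 0.19·1 + 0.27·0
h(F) = 0.18·h(D) + 0.18·h(E) + 0.13·h(F) + 0.3·1 + 0.21·0
Solving: h(D) = 0.5155, h(E) = 0.4646, h(F) = 0.5476.
Starting from D, the probability is 0.5155.

0.5155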